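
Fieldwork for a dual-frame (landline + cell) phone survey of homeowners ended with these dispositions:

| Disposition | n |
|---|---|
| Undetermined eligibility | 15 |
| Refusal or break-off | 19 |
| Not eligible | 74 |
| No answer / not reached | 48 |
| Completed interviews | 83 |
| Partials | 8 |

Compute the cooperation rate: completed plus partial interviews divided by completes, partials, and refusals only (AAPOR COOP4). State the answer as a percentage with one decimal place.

Top: 83 + 8 = 91
Denom: 83 + 8 + 19 = 110
COOP4 = 91 / 110 = 0.8273

82.7%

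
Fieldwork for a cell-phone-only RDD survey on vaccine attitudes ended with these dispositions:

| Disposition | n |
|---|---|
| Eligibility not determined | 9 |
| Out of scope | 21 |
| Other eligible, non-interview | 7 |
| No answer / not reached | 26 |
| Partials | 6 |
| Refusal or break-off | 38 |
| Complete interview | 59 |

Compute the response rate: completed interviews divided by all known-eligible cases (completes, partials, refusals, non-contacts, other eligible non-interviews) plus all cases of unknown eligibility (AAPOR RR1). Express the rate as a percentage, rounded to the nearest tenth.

Top = 59
Denom = 59 + 6 + 38 + 26 + 7 + 9 = 145
RR1 = 59 / 145 = 0.4069

40.7%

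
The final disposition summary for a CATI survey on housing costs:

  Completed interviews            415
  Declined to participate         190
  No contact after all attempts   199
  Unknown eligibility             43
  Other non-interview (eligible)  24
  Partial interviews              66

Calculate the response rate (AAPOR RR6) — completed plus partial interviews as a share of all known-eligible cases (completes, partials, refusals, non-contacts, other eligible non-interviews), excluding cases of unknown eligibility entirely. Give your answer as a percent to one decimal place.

53.8%

Top: 415 + 66 = 481
Base: 415 + 66 + 190 + 199 + 24 = 894
RR6 = 481 / 894 = 0.5380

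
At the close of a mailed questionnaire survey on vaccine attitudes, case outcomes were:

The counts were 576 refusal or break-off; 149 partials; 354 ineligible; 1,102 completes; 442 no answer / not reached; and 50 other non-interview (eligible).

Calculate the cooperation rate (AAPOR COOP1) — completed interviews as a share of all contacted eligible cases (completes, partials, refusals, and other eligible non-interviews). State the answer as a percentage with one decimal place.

58.7%

Top: 1102
Denominator: 1102 + 149 + 576 + 50 = 1877
COOP1 = 1102 / 1877 = 0.5871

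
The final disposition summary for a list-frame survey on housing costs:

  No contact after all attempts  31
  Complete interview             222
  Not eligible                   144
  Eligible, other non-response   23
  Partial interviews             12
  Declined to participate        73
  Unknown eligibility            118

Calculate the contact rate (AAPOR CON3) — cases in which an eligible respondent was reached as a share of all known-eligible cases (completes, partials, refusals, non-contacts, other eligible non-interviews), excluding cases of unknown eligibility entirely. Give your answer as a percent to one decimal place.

Numerator = 222 + 12 + 73 + 23 = 330
Denominator = 222 + 12 + 73 + 31 + 23 = 361
CON3 = 330 / 361 = 0.9141

91.4%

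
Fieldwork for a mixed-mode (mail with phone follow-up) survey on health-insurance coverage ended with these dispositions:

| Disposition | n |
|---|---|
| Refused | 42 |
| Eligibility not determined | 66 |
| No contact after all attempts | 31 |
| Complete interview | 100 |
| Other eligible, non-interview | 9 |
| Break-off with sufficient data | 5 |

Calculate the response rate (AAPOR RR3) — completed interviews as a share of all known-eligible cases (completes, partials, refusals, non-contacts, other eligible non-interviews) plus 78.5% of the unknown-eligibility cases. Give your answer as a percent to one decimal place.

Numerator = 100
Eligible (known) = 100 + 5 + 42 + 31 + 9 = 187
e × U = 0.7850 × 66 = 51.81
Denom = 187 + 51.81 = 238.81
RR3 = 100 / 238.81 = 0.4187

41.9%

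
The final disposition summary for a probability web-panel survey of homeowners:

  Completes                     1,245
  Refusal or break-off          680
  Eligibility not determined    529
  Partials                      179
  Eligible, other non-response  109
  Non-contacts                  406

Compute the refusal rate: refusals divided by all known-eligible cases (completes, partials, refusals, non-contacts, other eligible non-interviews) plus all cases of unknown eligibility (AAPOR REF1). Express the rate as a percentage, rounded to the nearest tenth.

21.6%

Num = 680
Denom = 1245 + 179 + 680 + 406 + 109 + 529 = 3148
REF1 = 680 / 3148 = 0.2160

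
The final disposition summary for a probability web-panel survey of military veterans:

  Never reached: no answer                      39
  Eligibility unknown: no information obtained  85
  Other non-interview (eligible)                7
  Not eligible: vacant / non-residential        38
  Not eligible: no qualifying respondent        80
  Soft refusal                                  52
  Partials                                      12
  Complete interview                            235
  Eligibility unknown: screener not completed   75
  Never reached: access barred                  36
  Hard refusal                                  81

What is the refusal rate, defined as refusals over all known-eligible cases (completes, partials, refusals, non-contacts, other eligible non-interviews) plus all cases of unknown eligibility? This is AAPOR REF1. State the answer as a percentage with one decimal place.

Refusal or break-off = 81 + 52 = 133
No contact after all attempts = 39 + 36 = 75
Unknown eligibility = 75 + 85 = 160
Out of scope = 80 + 38 = 118
Top: 133
Denominator: 235 + 12 + 133 + 75 + 7 + 160 = 622
REF1 = 133 / 622 = 0.2138

21.4%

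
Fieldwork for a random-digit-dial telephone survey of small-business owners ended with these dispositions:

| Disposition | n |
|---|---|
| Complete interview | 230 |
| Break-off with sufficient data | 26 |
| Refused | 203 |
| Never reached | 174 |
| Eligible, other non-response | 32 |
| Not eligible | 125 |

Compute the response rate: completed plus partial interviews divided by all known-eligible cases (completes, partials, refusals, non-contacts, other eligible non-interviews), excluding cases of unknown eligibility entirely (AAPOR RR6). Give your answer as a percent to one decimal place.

38.5%

Top: 230 + 26 = 256
Base: 230 + 26 + 203 + 174 + 32 = 665
RR6 = 256 / 665 = 0.3850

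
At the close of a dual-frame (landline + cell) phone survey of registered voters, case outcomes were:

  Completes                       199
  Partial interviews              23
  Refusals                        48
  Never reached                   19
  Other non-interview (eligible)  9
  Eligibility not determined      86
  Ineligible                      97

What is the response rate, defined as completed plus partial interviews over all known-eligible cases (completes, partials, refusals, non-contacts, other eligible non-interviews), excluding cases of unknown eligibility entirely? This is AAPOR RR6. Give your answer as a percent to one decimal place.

74.5%

Num → 199 + 23 = 222
Base → 199 + 23 + 48 + 19 + 9 = 298
RR6 = 222 / 298 = 0.7450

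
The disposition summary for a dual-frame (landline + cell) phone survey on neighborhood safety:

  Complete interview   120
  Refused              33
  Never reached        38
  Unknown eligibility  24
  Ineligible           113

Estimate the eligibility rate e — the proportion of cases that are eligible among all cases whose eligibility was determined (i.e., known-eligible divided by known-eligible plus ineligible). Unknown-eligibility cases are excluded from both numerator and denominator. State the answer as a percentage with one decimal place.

Determined eligible: 120 + 33 + 38 = 191
e = 191 / (191 + 113) = 191 / 304 = 0.6283

62.8%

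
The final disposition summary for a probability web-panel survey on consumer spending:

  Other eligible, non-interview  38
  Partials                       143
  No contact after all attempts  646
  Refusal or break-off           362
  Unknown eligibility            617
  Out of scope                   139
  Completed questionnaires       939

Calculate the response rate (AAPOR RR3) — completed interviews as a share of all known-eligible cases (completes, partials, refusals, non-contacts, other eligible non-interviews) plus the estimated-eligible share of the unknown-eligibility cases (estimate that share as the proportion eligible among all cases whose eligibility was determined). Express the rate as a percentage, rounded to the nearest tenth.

34.7%

Numerator = 939
Known eligible = 939 + 143 + 362 + 646 + 38 = 2128
e = 2128 / (2128 + 139) = 2128 / 2267 = 0.9387
Estimated eligible among unknowns = 0.9387 × 617 = 579.18
Denom = 2128 + 579.18 = 2707.18
RR3 = 939 / 2707.18 = 0.3469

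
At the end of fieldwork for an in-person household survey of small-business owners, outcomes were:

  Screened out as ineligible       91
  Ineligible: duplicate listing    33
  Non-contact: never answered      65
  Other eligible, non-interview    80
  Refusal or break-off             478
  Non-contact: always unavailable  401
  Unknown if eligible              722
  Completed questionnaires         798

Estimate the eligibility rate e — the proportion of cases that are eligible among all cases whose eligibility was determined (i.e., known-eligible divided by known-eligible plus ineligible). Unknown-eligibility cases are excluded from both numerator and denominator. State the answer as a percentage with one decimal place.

No answer / not reached = 65 + 401 = 466
Not eligible = 91 + 33 = 124
Known eligible: 798 + 478 + 466 + 80 = 1822
e = 1822 / (1822 + 124) = 1822 / 1946 = 0.9363

93.6%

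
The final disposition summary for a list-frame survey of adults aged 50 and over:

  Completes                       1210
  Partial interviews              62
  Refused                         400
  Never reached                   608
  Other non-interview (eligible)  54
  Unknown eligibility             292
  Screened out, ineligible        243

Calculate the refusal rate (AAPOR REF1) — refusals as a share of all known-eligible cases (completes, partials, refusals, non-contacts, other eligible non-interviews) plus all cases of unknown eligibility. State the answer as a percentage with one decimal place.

15.2%

Top = 400
Denom = 1210 + 62 + 400 + 608 + 54 + 292 = 2626
REF1 = 400 / 2626 = 0.1523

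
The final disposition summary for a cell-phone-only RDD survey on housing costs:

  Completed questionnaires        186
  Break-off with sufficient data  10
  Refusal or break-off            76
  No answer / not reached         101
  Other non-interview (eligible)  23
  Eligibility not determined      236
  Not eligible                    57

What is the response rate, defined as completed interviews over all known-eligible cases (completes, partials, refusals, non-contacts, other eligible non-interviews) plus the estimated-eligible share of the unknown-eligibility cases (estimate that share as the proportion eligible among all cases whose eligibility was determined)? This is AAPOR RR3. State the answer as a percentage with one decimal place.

Numerator: 186
Known eligible: 186 + 10 + 76 + 101 + 23 = 396
e = 396 / (396 + 57) = 396 / 453 = 0.8742
Estimated eligible among unknowns: 0.8742 × 236 = 206.31
Denom: 396 + 206.31 = 602.31
RR3 = 186 / 602.31 = 0.3088

30.9%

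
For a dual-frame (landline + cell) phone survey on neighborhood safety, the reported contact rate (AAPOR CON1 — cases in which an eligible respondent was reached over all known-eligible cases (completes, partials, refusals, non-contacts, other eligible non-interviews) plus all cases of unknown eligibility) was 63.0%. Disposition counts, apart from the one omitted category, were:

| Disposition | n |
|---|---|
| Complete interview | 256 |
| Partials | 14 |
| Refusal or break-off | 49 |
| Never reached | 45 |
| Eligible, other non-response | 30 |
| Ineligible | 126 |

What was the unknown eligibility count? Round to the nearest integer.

Top = 256 + 14 + 49 + 30 = 349
CON1 = 349 / D = 0.630
D = 349 / 0.630 = 554.0
Other denominator terms total 394
unknown eligibility = 554.0 − 394 ≈ 160

160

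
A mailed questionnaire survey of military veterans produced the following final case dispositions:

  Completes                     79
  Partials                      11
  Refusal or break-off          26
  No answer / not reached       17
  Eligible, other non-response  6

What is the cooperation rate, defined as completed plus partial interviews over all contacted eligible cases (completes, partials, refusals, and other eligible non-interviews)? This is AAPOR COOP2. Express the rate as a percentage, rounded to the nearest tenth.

Top → 79 + 11 = 90
Denom → 79 + 11 + 26 + 6 = 122
COOP2 = 90 / 122 = 0.7377

73.8%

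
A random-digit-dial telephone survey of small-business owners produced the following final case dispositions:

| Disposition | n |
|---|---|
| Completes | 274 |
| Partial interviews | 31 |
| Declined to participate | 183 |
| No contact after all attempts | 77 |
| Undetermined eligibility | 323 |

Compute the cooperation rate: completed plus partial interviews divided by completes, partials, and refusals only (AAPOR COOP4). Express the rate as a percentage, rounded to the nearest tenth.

62.5%

Num: 274 + 31 = 305
Denominator: 274 + 31 + 183 = 488
COOP4 = 305 / 488 = 0.6250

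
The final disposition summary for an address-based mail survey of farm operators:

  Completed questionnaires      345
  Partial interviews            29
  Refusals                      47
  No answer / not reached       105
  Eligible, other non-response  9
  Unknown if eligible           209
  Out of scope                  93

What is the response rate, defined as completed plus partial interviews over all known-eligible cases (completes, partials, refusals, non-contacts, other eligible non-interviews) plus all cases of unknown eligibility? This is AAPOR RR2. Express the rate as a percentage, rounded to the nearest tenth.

Num = 345 + 29 = 374
Denom = 345 + 29 + 47 + 105 + 9 + 209 = 744
RR2 = 374 / 744 = 0.5027

50.3%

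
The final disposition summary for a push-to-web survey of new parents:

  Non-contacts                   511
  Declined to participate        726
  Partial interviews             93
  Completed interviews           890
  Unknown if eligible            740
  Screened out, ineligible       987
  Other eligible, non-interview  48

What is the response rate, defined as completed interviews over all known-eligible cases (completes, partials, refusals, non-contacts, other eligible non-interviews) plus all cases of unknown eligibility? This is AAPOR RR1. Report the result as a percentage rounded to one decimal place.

Num = 890
Denom = 890 + 93 + 726 + 511 + 48 + 740 = 3008
RR1 = 890 / 3008 = 0.2959

29.6%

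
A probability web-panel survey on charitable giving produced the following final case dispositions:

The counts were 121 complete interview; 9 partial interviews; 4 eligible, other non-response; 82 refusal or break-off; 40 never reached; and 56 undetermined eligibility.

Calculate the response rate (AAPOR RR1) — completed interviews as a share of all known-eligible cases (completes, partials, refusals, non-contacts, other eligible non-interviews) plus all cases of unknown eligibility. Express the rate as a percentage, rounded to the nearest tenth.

Top: 121
Denom: 121 + 9 + 82 + 40 + 4 + 56 = 312
RR1 = 121 / 312 = 0.3878

38.8%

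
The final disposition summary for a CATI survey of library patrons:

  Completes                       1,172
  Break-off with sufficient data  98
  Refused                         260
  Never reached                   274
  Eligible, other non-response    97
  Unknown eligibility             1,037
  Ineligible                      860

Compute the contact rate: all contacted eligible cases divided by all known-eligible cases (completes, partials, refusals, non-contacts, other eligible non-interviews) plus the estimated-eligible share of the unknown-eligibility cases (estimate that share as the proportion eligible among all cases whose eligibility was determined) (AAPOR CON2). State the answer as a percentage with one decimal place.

Numerator: 1172 + 98 + 260 + 97 = 1627
Eligible (known): 1172 + 98 + 260 + 274 + 97 = 1901
e = 1901 / (1901 + 860) = 1901 / 2761 = 0.6885
Estimated eligible among unknowns: 0.6885 × 1037 = 713.97
Denom: 1901 + 713.97 = 2614.97
CON2 = 1627 / 2614.97 = 0.6222

62.2%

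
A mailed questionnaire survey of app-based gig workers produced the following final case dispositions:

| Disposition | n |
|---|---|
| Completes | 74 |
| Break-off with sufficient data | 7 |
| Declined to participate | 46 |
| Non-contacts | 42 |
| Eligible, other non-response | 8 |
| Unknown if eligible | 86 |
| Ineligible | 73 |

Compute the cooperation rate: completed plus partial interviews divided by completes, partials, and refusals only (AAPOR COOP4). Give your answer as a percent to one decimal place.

Num: 74 + 7 = 81
Denom: 74 + 7 + 46 = 127
COOP4 = 81 / 127 = 0.6378

63.8%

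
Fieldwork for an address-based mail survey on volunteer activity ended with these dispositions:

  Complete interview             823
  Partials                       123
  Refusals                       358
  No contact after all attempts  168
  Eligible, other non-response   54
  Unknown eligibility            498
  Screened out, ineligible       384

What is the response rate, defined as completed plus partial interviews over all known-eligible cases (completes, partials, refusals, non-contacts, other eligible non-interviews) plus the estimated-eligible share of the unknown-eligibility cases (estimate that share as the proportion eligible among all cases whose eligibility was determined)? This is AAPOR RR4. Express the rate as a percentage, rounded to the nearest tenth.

Num: 823 + 123 = 946
Known eligible: 823 + 123 + 358 + 168 + 54 = 1526
e = 1526 / (1526 + 384) = 1526 / 1910 = 0.7990
e × U: 0.7990 × 498 = 397.90
Denom: 1526 + 397.90 = 1923.90
RR4 = 946 / 1923.90 = 0.4917

49.2%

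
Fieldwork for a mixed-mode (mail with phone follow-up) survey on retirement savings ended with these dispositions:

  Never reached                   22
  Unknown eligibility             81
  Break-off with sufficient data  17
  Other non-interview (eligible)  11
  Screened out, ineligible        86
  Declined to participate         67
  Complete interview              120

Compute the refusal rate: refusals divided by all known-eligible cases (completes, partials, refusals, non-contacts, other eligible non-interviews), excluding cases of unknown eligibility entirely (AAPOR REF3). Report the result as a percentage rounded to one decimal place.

Numerator: 67
Base: 120 + 17 + 67 + 22 + 11 = 237
REF3 = 67 / 237 = 0.2827

28.3%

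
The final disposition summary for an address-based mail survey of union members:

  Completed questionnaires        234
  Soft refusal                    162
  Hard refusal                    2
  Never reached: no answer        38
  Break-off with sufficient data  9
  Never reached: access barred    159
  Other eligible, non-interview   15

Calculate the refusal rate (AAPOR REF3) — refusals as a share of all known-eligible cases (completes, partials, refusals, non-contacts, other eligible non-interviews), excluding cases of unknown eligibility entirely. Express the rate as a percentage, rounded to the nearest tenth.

Declined to participate = 2 + 162 = 164
Never reached = 38 + 159 = 197
Num → 164
Denominator → 234 + 9 + 164 + 197 + 15 = 619
REF3 = 164 / 619 = 0.2649

26.5%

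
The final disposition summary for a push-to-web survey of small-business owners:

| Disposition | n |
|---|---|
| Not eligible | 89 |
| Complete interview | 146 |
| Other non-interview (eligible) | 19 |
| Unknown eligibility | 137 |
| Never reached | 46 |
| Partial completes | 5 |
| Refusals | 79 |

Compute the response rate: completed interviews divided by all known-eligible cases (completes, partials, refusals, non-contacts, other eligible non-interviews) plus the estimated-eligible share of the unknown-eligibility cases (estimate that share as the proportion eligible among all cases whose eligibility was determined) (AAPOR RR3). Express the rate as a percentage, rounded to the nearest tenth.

Top: 146
Eligible (known): 146 + 5 + 79 + 46 + 19 = 295
e = 295 / (295 + 89) = 295 / 384 = 0.7682
Estimated eligible among unknowns: 0.7682 × 137 = 105.24
Denominator: 295 + 105.24 = 400.24
RR3 = 146 / 400.24 = 0.3648

36.5%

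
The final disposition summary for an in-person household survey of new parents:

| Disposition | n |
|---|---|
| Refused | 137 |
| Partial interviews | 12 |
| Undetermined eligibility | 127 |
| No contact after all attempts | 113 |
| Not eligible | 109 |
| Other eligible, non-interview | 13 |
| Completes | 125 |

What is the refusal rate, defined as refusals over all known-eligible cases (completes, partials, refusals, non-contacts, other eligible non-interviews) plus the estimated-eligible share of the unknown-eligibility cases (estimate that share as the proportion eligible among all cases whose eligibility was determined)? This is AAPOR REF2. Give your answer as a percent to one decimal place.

Top = 137
Known eligible = 125 + 12 + 137 + 113 + 13 = 400
e = 400 / (400 + 109) = 400 / 509 = 0.7859
Estimated eligible among unknowns = 0.7859 × 127 = 99.81
Denom = 400 + 99.81 = 499.81
REF2 = 137 / 499.81 = 0.2741

27.4%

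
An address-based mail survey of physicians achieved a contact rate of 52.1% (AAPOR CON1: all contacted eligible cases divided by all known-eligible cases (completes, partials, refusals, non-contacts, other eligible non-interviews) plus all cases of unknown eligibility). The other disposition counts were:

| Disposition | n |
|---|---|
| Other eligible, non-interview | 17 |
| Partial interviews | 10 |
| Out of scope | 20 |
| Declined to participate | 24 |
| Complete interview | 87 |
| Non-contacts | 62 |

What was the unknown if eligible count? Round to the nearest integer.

65

Num: 87 + 10 + 24 + 17 = 138
CON1 = 138 / D = 0.521
D = 138 / 0.521 = 264.9
Remaining denominator categories sum to 200
unknown if eligible = 264.9 − 200 ≈ 65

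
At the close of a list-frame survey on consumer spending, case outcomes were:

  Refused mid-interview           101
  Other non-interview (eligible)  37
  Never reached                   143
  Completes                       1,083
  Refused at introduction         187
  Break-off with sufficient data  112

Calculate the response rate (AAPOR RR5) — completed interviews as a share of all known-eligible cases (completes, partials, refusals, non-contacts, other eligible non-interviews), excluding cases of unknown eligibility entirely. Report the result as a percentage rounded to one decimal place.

Refusal or break-off = 187 + 101 = 288
Top = 1083
Denom = 1083 + 112 + 288 + 143 + 37 = 1663
RR5 = 1083 / 1663 = 0.6512

65.1%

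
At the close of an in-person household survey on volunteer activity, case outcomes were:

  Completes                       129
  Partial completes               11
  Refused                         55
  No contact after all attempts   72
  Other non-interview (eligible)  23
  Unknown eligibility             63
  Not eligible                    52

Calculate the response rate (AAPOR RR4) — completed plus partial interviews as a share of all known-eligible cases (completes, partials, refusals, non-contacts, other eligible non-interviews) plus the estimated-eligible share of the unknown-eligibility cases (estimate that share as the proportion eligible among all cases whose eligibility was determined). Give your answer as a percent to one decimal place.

Numerator: 129 + 11 = 140
Known eligible: 129 + 11 + 55 + 72 + 23 = 290
e = 290 / (290 + 52) = 290 / 342 = 0.8480
Eligible share of unknowns: 0.8480 × 63 = 53.42
Denom: 290 + 53.42 = 343.42
RR4 = 140 / 343.42 = 0.4077

40.8%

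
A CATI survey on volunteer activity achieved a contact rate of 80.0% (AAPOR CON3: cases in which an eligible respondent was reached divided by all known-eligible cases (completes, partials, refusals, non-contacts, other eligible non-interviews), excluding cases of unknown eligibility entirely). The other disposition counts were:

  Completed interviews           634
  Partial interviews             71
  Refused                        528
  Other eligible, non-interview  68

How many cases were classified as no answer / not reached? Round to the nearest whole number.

Num: 634 + 71 + 528 + 68 = 1301
CON3 = 1301 / D = 0.800
D = 1301 / 0.800 = 1626.2
Remaining denominator categories sum to 1301
no answer / not reached = 1626.2 − 1301 ≈ 325

325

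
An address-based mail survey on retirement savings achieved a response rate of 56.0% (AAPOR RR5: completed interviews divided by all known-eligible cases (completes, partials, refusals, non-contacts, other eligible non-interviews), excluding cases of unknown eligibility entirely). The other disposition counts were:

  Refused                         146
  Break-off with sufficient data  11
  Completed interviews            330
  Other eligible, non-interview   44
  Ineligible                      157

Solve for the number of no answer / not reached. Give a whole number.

RR5 = 330 / D = 0.560
D = 330 / 0.560 = 589.3
Rest of base = 531
no answer / not reached = 589.3 − 531 ≈ 58

58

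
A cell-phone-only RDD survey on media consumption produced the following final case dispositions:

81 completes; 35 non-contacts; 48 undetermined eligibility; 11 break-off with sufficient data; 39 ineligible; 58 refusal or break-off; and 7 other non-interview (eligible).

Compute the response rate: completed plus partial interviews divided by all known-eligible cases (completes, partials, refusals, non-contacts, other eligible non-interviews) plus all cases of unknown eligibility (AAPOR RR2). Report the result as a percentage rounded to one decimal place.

38.3%

Numerator = 81 + 11 = 92
Denom = 81 + 11 + 58 + 35 + 7 + 48 = 240
RR2 = 92 / 240 = 0.3833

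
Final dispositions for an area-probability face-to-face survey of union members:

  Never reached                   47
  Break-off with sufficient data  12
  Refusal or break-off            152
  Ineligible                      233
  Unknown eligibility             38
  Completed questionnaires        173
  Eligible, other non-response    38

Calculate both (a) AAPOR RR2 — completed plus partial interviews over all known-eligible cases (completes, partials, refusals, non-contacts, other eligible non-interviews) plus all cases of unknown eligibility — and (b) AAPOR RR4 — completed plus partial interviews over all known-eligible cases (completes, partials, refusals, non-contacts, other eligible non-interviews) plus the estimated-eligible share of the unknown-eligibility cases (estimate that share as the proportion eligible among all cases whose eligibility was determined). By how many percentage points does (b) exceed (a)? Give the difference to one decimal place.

1.2

Num = 173 + 12 = 185
Denom = 173 + 12 + 152 + 47 + 38 + 38 = 460
RR2 = 185 / 460 = 0.4022
Determined eligible = 173 + 12 + 152 + 47 + 38 = 422
e = 422 / (422 + 233) = 422 / 655 = 0.6443
Eligible share of unknowns = 0.6443 × 38 = 24.48
Denom = 422 + 24.48 = 446.48
RR4 = 185 / 446.48 = 0.4144
Difference = 41.44 − 40.22 = 1.22 percentage points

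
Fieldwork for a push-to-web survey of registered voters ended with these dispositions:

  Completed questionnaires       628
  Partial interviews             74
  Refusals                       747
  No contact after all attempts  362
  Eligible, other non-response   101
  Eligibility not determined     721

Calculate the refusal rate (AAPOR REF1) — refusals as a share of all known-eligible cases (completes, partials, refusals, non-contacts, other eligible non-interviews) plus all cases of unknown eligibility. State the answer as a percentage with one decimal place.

Top → 747
Denom → 628 + 74 + 747 + 362 + 101 + 721 = 2633
REF1 = 747 / 2633 = 0.2837

28.4%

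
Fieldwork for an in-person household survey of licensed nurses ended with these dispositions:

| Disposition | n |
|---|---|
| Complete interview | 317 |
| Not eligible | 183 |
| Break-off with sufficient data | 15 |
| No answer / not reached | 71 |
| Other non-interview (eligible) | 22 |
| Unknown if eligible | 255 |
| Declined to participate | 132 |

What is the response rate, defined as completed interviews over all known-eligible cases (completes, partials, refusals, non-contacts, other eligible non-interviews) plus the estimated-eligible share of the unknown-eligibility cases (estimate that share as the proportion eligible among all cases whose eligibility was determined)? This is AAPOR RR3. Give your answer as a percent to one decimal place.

42.3%

Numerator = 317
Determined eligible = 317 + 15 + 132 + 71 + 22 = 557
e = 557 / (557 + 183) = 557 / 740 = 0.7527
Estimated eligible among unknowns = 0.7527 × 255 = 191.94
Denom = 557 + 191.94 = 748.94
RR3 = 317 / 748.94 = 0.4233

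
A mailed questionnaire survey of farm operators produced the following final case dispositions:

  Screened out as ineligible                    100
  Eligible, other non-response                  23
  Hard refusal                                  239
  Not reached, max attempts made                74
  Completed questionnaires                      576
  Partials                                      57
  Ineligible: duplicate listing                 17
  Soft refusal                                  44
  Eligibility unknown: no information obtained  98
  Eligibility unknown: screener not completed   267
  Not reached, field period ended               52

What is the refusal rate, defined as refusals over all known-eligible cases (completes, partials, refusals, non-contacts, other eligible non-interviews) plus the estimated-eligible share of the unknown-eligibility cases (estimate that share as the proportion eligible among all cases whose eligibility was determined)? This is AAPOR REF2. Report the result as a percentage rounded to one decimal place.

Refusal or break-off = 239 + 44 = 283
No answer / not reached = 52 + 74 = 126
Unknown if eligible = 267 + 98 = 365
Ineligible = 100 + 17 = 117
Num = 283
Known eligible = 576 + 57 + 283 + 126 + 23 = 1065
e = 1065 / (1065 + 117) = 1065 / 1182 = 0.9010
Estimated eligible among unknowns = 0.9010 × 365 = 328.87
Denominator = 1065 + 328.87 = 1393.87
REF2 = 283 / 1393.87 = 0.2030

20.3%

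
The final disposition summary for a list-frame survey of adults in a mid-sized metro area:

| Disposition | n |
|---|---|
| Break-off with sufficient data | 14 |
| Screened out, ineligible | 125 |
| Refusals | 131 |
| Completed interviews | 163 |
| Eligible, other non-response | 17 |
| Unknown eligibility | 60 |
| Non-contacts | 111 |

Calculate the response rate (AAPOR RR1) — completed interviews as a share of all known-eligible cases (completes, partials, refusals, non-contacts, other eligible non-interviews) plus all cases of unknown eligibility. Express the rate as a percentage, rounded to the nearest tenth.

32.9%

Top → 163
Denominator → 163 + 14 + 131 + 111 + 17 + 60 = 496
RR1 = 163 / 496 = 0.3286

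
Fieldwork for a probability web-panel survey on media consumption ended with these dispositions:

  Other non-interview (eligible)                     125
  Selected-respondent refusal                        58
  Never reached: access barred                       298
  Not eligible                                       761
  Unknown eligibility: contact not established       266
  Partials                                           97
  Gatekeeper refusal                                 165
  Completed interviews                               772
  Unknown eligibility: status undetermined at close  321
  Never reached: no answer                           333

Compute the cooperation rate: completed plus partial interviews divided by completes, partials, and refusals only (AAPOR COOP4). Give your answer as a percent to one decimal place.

Refusals = 165 + 58 = 223
No answer / not reached = 333 + 298 = 631
Unknown eligibility = 266 + 321 = 587
Top → 772 + 97 = 869
Denom → 772 + 97 + 223 = 1092
COOP4 = 869 / 1092 = 0.7958

79.6%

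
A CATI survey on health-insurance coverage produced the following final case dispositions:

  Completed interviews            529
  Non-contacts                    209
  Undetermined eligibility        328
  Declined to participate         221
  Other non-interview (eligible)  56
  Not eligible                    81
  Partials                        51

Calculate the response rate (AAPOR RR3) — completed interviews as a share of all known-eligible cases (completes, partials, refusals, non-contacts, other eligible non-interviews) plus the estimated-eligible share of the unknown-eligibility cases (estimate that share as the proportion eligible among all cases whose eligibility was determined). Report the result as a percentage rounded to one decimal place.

Numerator = 529
Eligible (known) = 529 + 51 + 221 + 209 + 56 = 1066
e = 1066 / (1066 + 81) = 1066 / 1147 = 0.9294
e × U = 0.9294 × 328 = 304.84
Denominator = 1066 + 304.84 = 1370.84
RR3 = 529 / 1370.84 = 0.3859

38.6%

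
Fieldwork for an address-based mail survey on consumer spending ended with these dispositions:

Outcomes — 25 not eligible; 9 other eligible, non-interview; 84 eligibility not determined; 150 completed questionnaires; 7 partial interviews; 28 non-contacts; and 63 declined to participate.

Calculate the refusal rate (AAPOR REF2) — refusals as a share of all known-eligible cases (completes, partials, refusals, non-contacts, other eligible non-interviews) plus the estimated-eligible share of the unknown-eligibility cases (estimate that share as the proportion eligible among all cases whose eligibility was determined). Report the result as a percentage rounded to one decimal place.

Top: 63
Eligible (known): 150 + 7 + 63 + 28 + 9 = 257
e = 257 / (257 + 25) = 257 / 282 = 0.9113
Eligible share of unknowns: 0.9113 × 84 = 76.55
Base: 257 + 76.55 = 333.55
REF2 = 63 / 333.55 = 0.1889

18.9%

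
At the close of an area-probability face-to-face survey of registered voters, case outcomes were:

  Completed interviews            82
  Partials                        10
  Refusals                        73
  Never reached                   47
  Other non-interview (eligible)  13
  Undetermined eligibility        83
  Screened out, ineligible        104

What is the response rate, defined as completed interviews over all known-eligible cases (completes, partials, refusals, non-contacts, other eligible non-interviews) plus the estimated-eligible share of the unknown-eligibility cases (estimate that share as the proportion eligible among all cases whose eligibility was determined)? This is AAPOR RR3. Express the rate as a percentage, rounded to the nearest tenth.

Top → 82
Determined eligible → 82 + 10 + 73 + 47 + 13 = 225
e = 225 / (225 + 104) = 225 / 329 = 0.6839
Estimated eligible among unknowns → 0.6839 × 83 = 56.76
Base → 225 + 56.76 = 281.76
RR3 = 82 / 281.76 = 0.2910

29.1%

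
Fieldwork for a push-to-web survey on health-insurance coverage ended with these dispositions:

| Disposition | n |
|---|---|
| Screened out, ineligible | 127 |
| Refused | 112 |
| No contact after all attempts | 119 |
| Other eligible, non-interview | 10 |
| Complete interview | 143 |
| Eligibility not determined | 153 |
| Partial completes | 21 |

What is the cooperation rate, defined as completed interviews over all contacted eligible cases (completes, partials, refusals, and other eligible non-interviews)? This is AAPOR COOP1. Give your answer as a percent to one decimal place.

Numerator: 143
Denom: 143 + 21 + 112 + 10 = 286
COOP1 = 143 / 286 = 0.5000

50.0%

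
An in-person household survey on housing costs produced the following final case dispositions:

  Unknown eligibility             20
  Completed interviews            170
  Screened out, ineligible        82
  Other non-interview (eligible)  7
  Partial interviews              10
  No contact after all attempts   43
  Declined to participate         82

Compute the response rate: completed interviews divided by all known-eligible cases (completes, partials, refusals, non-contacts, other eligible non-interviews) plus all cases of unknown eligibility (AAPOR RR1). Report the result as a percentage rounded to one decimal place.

51.2%

Numerator = 170
Denominator = 170 + 10 + 82 + 43 + 7 + 20 = 332
RR1 = 170 / 332 = 0.5120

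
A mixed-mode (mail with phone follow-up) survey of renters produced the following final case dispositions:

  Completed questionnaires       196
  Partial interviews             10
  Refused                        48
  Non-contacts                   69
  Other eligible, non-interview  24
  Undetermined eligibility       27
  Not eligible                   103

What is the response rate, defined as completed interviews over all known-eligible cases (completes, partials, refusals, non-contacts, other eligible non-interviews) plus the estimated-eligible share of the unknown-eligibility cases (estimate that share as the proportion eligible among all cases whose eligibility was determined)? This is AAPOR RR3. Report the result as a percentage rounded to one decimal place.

Num = 196
Eligible (known) = 196 + 10 + 48 + 69 + 24 = 347
e = 347 / (347 + 103) = 347 / 450 = 0.7711
e × U = 0.7711 × 27 = 20.82
Base = 347 + 20.82 = 367.82
RR3 = 196 / 367.82 = 0.5329

53.3%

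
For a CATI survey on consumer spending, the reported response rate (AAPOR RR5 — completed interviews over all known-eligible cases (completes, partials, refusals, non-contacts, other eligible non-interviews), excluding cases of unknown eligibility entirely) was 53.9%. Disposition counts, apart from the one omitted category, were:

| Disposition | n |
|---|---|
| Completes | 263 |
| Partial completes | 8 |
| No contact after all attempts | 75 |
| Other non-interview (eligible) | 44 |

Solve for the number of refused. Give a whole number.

98

RR5 = 263 / D = 0.539
D = 263 / 0.539 = 487.9
Other denominator terms total 390
refused = 487.9 − 390 ≈ 98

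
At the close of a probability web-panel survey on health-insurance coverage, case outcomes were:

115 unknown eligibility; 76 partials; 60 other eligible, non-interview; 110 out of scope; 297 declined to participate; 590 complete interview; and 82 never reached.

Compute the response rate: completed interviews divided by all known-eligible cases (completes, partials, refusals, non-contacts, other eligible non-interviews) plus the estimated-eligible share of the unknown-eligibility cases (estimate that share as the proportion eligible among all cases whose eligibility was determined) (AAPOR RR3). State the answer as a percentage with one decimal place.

Num = 590
Eligible (known) = 590 + 76 + 297 + 82 + 60 = 1105
e = 1105 / (1105 + 110) = 1105 / 1215 = 0.9095
Estimated eligible among unknowns = 0.9095 × 115 = 104.59
Denominator = 1105 + 104.59 = 1209.59
RR3 = 590 / 1209.59 = 0.4878

48.8%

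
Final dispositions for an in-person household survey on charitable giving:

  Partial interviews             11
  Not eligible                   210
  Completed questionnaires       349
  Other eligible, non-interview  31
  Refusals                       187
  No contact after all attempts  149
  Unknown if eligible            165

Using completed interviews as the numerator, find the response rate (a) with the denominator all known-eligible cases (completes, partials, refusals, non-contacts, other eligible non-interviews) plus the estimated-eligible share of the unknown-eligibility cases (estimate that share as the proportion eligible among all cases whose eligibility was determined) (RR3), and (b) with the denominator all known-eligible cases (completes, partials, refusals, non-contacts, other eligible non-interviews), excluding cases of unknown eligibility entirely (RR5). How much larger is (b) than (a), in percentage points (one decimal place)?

7.2

Top: 349
Known eligible: 349 + 11 + 187 + 149 + 31 = 727
e = 727 / (727 + 210) = 727 / 937 = 0.7759
e × U: 0.7759 × 165 = 128.02
Base: 727 + 128.02 = 855.02
RR3 = 349 / 855.02 = 0.4082
Base: 349 + 11 + 187 + 149 + 31 = 727
RR5 = 349 / 727 = 0.4801
Difference = 48.01 − 40.82 = 7.19 percentage points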